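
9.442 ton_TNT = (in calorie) 9.442e+09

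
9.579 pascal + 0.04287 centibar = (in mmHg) 0.3934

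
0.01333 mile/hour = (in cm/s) 0.5959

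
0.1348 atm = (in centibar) 13.66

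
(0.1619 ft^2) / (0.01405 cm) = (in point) 3.035e+05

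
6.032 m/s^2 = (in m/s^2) 6.032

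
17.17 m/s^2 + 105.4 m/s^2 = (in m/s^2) 122.6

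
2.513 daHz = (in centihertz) 2513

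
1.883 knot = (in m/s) 0.9687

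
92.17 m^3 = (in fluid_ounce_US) 3.117e+06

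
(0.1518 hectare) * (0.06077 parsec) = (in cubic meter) 2.847e+18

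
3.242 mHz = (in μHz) 3242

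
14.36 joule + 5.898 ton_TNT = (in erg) 2.468e+17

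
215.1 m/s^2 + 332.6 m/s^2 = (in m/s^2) 547.7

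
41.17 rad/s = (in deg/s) 2359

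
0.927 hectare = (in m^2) 9270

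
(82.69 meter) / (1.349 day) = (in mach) 2.084e-06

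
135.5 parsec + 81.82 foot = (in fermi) 4.181e+33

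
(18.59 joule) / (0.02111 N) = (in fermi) 8.806e+17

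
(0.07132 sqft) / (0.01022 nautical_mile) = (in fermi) 3.501e+11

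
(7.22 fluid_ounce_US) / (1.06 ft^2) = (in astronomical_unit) 1.449e-14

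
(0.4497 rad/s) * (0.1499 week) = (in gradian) 2.595e+06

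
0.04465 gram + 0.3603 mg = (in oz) 0.001588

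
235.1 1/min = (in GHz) 3.918e-09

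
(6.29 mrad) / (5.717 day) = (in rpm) 1.216e-07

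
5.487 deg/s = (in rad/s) 0.09577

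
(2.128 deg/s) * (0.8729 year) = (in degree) 5.858e+07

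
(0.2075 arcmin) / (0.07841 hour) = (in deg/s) 1.225e-05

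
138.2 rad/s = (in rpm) 1320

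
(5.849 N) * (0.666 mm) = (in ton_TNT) 9.31e-13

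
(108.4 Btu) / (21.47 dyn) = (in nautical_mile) 2.876e+05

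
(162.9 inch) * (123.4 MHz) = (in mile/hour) 1.142e+09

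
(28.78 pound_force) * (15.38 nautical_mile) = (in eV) 2.276e+25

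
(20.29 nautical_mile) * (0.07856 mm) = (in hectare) 0.0002952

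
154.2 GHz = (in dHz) 1.542e+12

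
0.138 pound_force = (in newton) 0.6139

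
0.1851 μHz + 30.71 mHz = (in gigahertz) 3.071e-11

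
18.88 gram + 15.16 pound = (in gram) 6895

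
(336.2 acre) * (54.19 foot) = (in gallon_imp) 4.943e+09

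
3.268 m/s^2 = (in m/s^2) 3.268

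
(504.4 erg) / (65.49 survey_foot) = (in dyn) 0.2527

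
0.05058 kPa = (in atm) 0.0004992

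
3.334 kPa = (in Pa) 3334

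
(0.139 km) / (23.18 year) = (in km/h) 6.845e-07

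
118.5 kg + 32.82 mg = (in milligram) 1.185e+08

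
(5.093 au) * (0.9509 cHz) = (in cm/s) 7.245e+11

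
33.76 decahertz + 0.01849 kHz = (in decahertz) 35.61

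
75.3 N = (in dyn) 7.53e+06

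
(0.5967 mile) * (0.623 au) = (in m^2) 8.95e+13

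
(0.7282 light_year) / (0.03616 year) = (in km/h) 2.175e+10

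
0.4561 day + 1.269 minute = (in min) 658.1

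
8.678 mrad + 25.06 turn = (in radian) 157.5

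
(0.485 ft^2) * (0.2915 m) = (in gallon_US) 3.47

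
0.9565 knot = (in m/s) 0.4921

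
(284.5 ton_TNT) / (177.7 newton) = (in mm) 6.699e+12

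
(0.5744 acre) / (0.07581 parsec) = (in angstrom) 0.009937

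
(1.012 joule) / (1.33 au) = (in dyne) 5.086e-07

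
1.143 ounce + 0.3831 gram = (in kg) 0.03279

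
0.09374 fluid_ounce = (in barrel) 1.744e-05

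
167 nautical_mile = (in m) 3.093e+05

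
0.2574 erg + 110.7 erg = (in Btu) 1.052e-08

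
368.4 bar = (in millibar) 3.684e+05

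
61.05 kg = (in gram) 6.105e+04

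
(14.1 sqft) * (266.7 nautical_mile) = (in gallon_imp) 1.423e+08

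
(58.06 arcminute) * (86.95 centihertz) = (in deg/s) 0.8414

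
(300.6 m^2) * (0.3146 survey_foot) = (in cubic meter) 28.82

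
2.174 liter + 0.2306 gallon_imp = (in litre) 3.222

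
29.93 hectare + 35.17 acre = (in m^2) 4.416e+05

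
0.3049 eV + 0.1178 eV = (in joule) 6.772e-20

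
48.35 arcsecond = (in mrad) 0.2344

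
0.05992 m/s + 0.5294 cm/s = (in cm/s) 6.521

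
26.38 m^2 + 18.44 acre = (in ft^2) 8.035e+05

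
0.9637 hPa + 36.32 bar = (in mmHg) 2.724e+04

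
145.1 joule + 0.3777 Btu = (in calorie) 129.9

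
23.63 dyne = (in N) 0.0002363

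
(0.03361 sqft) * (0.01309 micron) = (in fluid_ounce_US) 1.382e-06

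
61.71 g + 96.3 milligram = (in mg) 6.181e+04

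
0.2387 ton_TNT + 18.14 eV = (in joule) 9.987e+08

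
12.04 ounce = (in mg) 3.413e+05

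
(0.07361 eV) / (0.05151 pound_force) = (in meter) 5.147e-20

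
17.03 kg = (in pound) 37.54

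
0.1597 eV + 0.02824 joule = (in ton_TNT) 6.75e-12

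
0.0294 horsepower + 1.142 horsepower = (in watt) 873.5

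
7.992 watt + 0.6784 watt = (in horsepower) 0.01163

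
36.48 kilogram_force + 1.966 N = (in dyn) 3.597e+07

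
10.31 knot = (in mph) 11.86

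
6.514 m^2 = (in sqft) 70.12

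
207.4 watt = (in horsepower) 0.2781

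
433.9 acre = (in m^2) 1.756e+06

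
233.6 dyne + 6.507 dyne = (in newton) 0.002401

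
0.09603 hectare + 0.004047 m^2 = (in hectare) 0.09603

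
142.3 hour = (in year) 0.01624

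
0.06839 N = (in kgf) 0.006974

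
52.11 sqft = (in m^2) 4.841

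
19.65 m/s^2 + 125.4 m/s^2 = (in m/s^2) 145.1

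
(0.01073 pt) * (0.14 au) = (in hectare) 7.928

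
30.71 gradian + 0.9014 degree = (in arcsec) 1.027e+05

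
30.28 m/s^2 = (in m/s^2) 30.28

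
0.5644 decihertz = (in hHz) 0.0005644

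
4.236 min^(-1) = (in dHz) 0.706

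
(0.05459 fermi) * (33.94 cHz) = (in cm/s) 1.853e-15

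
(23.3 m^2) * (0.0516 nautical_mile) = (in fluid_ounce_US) 7.529e+07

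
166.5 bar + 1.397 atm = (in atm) 165.7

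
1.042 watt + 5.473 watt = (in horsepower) 0.008737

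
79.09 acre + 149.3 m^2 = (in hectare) 32.02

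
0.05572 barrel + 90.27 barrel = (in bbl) 90.33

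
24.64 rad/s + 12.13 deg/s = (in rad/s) 24.85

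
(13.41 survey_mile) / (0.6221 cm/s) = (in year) 0.11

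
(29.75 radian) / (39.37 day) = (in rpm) 8.352e-05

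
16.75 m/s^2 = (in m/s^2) 16.75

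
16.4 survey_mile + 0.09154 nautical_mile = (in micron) 2.656e+10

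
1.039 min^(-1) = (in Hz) 0.01732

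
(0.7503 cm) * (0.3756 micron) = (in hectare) 2.818e-13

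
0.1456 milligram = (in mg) 0.1456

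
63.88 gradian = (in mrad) 1003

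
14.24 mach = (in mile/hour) 1.085e+04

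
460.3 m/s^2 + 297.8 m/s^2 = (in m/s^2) 758.1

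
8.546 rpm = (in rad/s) 0.8949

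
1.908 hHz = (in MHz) 0.0001908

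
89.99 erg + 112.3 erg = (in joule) 2.023e-05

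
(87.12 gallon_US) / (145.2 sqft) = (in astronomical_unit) 1.634e-13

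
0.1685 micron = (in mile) 1.047e-10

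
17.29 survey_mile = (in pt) 7.888e+07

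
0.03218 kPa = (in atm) 0.0003176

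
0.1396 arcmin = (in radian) 4.061e-05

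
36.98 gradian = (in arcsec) 1.198e+05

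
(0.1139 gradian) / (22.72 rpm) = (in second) 0.000752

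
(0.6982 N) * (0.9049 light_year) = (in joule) 5.977e+15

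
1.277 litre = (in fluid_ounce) 43.18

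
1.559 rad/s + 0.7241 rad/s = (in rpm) 21.8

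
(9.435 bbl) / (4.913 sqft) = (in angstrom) 3.286e+10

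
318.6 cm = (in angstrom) 3.186e+10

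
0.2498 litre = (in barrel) 0.001571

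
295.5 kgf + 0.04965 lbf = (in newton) 2898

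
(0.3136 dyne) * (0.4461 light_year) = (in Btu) 1.254e+07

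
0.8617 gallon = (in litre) 3.262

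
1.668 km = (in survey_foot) 5472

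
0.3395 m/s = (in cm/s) 33.95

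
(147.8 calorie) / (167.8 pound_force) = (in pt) 2348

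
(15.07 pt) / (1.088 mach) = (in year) 4.551e-13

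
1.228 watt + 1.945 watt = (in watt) 3.173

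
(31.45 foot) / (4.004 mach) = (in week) 1.163e-08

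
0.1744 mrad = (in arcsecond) 35.97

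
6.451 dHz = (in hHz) 0.006451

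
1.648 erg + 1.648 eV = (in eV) 1.029e+12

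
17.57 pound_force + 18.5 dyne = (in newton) 78.16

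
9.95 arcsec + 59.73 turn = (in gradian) 2.389e+04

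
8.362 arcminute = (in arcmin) 8.362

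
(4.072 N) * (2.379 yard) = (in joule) 8.858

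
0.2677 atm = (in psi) 3.934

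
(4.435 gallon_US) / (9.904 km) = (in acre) 4.189e-10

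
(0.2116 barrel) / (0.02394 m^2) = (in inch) 55.32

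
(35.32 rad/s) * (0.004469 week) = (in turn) 1.519e+04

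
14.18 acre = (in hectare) 5.738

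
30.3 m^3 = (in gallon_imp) 6665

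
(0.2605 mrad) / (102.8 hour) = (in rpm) 6.722e-09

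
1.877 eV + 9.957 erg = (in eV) 6.215e+12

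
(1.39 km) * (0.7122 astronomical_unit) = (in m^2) 1.481e+14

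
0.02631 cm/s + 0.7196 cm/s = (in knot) 0.0145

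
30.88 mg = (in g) 0.03088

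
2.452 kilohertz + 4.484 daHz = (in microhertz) 2.497e+09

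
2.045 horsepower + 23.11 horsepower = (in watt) 1.876e+04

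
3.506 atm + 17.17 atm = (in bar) 20.95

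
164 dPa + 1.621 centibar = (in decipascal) 1.637e+04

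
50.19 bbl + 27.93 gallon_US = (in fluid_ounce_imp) 2.846e+05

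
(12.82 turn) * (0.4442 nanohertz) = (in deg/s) 2.05e-06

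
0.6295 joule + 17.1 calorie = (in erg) 7.218e+08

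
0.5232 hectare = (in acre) 1.293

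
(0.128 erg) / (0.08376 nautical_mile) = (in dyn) 8.251e-06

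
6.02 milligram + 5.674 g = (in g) 5.68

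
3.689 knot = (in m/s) 1.898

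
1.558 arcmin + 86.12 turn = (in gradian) 3.445e+04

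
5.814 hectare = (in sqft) 6.258e+05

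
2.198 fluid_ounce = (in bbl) 0.0004089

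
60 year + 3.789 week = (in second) 1.894e+09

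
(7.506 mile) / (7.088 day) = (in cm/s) 1.973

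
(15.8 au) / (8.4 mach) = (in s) 8.264e+08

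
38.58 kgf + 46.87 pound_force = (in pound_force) 131.9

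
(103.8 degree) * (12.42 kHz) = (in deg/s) 1.289e+06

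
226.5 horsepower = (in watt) 1.689e+05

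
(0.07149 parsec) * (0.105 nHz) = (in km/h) 8.338e+05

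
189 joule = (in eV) 1.18e+21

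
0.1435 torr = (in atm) 0.0001888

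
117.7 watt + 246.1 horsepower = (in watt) 1.836e+05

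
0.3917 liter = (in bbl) 0.002464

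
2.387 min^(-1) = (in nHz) 3.978e+07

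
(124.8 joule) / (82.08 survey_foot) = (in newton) 4.988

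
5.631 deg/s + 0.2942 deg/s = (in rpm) 0.9875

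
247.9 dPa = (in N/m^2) 24.79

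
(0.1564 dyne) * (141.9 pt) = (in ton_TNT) 1.871e-17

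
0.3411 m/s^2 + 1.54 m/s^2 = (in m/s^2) 1.881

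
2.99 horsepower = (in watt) 2230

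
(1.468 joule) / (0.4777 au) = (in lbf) 4.618e-12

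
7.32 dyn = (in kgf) 7.464e-06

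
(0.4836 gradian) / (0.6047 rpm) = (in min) 0.001999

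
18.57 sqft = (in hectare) 0.0001725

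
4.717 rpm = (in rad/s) 0.494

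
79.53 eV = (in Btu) 1.208e-20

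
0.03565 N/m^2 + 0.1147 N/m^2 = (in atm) 1.484e-06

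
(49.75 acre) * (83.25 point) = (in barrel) 3.719e+04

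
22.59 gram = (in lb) 0.0498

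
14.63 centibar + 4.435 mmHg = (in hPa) 152.2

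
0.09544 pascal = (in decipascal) 0.9544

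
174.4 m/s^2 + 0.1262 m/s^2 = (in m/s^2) 174.5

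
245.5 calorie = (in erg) 1.027e+10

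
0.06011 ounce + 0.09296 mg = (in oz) 0.06011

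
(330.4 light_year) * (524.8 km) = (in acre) 4.054e+20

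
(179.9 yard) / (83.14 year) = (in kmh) 2.259e-07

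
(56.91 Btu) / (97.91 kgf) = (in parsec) 2.027e-15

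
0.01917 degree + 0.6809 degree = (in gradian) 0.7779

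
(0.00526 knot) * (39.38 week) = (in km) 64.45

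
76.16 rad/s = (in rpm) 727.3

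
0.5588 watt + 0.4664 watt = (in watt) 1.025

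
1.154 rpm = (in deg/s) 6.924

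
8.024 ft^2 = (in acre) 0.0001842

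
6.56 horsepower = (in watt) 4892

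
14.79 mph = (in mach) 0.01942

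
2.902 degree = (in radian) 0.05065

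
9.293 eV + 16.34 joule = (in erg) 1.634e+08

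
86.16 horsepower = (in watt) 6.425e+04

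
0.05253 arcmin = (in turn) 2.432e-06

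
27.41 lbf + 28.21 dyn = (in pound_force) 27.41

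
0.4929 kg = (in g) 492.9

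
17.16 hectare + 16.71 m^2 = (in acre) 42.41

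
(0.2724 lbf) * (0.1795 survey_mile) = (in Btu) 0.3318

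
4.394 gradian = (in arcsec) 1.424e+04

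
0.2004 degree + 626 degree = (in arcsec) 2.254e+06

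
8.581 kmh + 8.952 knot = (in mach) 0.02053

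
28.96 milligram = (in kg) 2.896e-05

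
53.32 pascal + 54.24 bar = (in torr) 4.068e+04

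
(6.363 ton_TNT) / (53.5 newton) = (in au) 0.003326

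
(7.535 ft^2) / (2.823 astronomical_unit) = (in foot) 5.438e-12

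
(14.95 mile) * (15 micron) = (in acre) 8.918e-05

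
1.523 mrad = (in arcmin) 5.236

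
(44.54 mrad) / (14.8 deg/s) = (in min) 0.002874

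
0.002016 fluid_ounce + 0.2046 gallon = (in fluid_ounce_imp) 27.26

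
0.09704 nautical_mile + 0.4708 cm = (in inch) 7076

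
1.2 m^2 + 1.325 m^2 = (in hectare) 0.0002525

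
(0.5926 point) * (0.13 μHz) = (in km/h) 9.784e-11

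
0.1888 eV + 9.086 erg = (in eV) 5.671e+12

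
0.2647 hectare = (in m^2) 2647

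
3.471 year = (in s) 1.095e+08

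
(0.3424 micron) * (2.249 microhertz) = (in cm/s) 7.701e-11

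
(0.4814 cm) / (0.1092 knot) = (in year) 2.717e-09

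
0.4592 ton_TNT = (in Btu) 1.821e+06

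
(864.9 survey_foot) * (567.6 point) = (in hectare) 0.005279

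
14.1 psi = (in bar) 0.9722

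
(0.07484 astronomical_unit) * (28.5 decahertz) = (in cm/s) 3.191e+14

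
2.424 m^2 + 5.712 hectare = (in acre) 14.12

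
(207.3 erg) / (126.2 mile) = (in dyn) 1.021e-05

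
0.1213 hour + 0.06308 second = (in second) 436.7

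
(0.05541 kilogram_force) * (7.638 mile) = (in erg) 6.679e+10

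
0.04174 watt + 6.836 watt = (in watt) 6.878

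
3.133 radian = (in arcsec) 6.462e+05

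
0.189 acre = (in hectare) 0.07649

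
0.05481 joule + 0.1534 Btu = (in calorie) 38.7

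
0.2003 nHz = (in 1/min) 1.202e-08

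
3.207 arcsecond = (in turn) 2.475e-06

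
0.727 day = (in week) 0.1039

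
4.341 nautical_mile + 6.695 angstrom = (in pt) 2.279e+07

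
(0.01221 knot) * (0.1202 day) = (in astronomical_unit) 4.361e-10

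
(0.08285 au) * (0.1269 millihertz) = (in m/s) 1.573e+06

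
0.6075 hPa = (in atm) 0.0005996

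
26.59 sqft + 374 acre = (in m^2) 1.514e+06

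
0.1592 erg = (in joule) 1.592e-08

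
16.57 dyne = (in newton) 0.0001657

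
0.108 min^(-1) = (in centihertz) 0.18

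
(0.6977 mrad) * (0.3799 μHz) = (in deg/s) 1.519e-08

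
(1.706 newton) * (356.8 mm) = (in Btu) 0.0005769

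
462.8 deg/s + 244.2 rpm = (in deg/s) 1928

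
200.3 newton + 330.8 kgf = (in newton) 3444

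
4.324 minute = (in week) 0.000429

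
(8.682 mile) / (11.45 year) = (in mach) 1.136e-07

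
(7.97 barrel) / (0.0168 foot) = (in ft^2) 2664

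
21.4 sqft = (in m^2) 1.988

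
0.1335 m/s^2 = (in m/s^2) 0.1335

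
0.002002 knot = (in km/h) 0.003708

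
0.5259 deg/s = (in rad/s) 0.009179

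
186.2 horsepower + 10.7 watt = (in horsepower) 186.2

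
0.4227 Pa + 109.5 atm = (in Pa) 1.11e+07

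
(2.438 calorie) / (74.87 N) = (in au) 9.107e-13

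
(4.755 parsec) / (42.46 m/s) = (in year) 1.096e+08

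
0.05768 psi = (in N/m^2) 397.7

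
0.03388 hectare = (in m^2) 338.8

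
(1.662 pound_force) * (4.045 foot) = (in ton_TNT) 2.179e-09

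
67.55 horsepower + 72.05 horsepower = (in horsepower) 139.6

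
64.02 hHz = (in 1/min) 3.841e+05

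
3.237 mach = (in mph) 2466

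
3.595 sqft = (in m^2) 0.334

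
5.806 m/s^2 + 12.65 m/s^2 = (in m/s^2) 18.46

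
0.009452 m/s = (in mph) 0.02114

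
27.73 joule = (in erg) 2.773e+08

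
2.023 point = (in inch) 0.0281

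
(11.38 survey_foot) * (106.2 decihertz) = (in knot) 71.61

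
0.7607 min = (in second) 45.64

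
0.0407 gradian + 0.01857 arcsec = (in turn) 0.0001018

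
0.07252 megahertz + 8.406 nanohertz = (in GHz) 7.252e-05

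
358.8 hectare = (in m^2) 3.588e+06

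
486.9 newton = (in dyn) 4.869e+07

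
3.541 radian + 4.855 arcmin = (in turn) 0.5638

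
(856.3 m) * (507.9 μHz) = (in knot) 0.8454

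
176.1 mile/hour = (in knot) 153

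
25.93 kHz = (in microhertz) 2.593e+10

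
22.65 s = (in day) 0.0002622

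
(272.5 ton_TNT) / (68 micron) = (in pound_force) 3.769e+15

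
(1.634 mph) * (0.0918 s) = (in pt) 190.1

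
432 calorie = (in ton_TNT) 4.32e-07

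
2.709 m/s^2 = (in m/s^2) 2.709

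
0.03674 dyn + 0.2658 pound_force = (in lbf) 0.2658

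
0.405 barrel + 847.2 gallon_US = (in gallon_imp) 719.6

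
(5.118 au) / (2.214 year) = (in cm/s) 1.097e+06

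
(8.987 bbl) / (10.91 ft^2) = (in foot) 4.625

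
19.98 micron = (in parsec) 6.475e-22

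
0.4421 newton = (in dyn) 4.421e+04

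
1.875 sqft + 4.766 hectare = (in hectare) 4.766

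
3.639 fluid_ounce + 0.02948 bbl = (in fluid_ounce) 162.1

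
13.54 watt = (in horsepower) 0.01816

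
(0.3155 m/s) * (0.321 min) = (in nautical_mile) 0.003281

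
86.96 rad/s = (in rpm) 830.4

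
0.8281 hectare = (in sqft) 8.914e+04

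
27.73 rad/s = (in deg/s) 1589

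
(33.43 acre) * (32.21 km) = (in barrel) 2.741e+10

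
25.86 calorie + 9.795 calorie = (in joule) 149.2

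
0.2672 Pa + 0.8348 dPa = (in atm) 3.461e-06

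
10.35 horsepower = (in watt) 7718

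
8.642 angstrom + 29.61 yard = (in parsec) 8.775e-16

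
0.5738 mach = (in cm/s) 1.954e+04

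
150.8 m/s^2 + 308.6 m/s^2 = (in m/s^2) 459.4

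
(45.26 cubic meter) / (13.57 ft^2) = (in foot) 117.8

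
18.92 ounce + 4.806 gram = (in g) 541.2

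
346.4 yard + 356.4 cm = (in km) 0.3203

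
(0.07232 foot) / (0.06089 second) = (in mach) 0.001063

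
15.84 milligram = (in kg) 1.584e-05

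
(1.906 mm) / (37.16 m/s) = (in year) 1.626e-12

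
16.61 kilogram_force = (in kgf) 16.61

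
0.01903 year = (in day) 6.946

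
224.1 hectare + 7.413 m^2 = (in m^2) 2.241e+06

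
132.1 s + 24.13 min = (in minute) 26.33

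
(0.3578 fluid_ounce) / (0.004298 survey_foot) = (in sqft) 0.08694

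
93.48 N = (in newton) 93.48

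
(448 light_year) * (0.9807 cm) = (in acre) 1.027e+13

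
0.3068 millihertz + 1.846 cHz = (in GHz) 1.877e-11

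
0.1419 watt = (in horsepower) 0.0001903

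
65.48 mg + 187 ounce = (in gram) 5301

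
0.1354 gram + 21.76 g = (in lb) 0.04827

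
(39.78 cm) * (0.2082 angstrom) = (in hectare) 8.282e-16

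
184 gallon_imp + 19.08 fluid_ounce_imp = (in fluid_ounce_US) 2.83e+04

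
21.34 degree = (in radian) 0.3725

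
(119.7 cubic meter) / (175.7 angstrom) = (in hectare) 6.813e+05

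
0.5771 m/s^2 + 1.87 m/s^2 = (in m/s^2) 2.447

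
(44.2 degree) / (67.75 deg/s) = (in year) 2.069e-08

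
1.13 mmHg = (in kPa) 0.1507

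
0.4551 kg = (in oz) 16.05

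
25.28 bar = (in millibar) 2.528e+04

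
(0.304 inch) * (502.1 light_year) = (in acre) 9.064e+12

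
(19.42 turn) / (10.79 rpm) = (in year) 3.424e-06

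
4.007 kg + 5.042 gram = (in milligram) 4.012e+06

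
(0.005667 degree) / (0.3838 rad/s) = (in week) 4.261e-10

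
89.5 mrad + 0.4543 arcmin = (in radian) 0.08963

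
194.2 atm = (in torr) 1.476e+05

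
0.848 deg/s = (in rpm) 0.1413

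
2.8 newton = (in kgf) 0.2855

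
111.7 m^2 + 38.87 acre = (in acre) 38.9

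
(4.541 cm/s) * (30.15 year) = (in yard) 4.722e+07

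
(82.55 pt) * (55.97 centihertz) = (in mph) 0.03646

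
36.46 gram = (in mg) 3.646e+04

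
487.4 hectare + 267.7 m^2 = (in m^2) 4.874e+06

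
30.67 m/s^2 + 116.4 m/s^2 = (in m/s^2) 147.1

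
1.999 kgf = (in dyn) 1.96e+06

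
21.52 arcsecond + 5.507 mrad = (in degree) 0.3215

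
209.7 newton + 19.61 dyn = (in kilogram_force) 21.38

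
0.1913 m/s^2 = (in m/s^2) 0.1913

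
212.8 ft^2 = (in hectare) 0.001977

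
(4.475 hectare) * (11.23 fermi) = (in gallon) 1.328e-07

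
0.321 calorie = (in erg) 1.343e+07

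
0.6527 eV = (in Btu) 9.912e-23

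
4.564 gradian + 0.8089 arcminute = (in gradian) 4.579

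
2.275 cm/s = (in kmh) 0.0819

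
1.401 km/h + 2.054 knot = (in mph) 3.234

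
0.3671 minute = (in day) 0.0002549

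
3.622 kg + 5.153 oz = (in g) 3768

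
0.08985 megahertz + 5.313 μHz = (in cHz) 8.985e+06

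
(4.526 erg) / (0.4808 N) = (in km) 9.413e-10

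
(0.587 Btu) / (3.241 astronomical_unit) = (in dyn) 0.0001277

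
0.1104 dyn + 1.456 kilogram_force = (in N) 14.28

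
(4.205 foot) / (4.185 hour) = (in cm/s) 0.008507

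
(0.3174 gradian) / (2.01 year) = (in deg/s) 4.507e-09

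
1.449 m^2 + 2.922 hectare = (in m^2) 2.922e+04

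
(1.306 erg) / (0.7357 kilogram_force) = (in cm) 1.81e-06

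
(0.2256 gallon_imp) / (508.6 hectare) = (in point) 5.716e-07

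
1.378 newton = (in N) 1.378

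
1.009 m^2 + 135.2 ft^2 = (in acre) 0.003353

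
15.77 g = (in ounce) 0.5563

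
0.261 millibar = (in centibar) 0.0261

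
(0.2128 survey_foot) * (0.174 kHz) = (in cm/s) 1129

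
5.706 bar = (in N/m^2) 5.706e+05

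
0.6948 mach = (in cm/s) 2.366e+04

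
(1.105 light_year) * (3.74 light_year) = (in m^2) 3.699e+32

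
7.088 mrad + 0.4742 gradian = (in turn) 0.002314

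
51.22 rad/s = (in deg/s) 2935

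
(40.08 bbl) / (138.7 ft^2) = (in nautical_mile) 0.000267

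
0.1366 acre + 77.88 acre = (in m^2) 3.157e+05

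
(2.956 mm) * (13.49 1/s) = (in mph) 0.0892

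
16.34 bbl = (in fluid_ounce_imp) 9.143e+04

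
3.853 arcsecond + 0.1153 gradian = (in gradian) 0.1165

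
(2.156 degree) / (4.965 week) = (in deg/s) 7.18e-07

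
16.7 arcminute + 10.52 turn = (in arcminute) 2.272e+05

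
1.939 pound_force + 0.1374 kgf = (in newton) 9.973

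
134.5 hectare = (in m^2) 1.345e+06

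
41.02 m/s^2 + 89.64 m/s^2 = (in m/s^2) 130.7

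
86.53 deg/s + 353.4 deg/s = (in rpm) 73.32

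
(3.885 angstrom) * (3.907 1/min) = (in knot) 4.918e-11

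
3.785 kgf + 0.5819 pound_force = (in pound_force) 8.926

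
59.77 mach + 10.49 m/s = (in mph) 4.555e+04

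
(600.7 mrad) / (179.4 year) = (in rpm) 1.014e-09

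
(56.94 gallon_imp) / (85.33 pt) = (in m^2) 8.599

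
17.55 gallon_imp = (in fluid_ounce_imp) 2808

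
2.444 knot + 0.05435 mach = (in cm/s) 1976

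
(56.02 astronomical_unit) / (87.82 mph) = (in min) 3.558e+09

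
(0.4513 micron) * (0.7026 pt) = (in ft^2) 1.204e-09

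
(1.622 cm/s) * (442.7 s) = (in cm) 718.1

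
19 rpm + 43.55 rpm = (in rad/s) 6.55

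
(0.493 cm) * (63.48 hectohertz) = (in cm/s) 3130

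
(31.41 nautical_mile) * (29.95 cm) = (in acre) 4.305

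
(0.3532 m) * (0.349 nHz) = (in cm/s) 1.233e-08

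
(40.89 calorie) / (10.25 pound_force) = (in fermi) 3.752e+15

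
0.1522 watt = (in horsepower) 0.0002041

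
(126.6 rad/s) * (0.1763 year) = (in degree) 4.033e+10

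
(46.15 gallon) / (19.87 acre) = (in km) 2.173e-09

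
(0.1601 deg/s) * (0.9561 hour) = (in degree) 551.1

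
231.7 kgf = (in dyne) 2.272e+08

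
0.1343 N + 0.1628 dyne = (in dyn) 1.343e+04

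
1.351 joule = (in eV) 8.432e+18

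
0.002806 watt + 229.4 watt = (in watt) 229.4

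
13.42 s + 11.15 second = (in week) 4.062e-05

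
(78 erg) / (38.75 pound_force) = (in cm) 4.525e-06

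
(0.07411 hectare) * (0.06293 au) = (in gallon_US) 1.843e+15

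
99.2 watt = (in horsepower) 0.133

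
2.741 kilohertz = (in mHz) 2.741e+06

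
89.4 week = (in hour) 1.502e+04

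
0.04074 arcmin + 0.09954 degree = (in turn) 0.0002784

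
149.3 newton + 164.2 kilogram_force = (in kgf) 179.4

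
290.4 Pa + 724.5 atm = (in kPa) 7.341e+04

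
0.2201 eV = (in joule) 3.526e-20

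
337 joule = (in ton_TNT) 8.054e-08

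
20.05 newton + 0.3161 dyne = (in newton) 20.05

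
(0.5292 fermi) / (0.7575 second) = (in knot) 1.358e-15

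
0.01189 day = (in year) 3.258e-05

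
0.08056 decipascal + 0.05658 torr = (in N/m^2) 7.551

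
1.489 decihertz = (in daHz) 0.01489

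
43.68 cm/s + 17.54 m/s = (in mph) 40.21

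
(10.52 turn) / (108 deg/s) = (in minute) 0.5844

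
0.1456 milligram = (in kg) 1.456e-07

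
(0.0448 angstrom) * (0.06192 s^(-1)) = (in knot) 5.392e-13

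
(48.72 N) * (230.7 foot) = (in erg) 3.426e+10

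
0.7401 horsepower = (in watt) 551.9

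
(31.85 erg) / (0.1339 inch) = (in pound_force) 0.0002105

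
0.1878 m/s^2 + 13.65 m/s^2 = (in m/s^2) 13.84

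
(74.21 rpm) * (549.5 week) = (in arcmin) 8.879e+12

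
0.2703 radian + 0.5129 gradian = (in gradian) 17.72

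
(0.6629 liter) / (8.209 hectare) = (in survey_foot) 2.649e-08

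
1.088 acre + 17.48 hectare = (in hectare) 17.92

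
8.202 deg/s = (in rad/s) 0.1432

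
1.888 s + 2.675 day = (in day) 2.675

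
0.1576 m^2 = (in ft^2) 1.696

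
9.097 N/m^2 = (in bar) 9.097e-05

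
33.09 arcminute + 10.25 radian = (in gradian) 653.1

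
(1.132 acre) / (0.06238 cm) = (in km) 7344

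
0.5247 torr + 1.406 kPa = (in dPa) 1.476e+04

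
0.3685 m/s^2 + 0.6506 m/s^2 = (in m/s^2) 1.019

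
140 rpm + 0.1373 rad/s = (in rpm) 141.3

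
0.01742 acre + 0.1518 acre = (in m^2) 684.8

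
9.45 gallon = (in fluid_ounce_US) 1210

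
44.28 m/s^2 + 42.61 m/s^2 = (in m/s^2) 86.89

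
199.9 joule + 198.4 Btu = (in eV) 1.308e+24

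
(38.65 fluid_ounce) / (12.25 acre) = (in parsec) 7.472e-25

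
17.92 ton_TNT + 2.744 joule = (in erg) 7.498e+17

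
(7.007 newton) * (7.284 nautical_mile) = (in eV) 5.9e+23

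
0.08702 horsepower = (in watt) 64.89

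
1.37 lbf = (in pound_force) 1.37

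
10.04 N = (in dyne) 1.004e+06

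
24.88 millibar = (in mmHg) 18.66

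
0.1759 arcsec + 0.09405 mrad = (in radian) 9.49e-05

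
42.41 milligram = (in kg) 4.241e-05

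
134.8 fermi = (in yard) 1.474e-13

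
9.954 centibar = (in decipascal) 9.954e+04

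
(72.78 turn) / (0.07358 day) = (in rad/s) 0.07193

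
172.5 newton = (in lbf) 38.78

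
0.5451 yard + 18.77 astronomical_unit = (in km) 2.808e+09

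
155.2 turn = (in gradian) 6.208e+04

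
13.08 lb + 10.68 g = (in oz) 209.7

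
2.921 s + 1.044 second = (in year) 1.257e-07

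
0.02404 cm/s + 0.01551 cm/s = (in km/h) 0.001424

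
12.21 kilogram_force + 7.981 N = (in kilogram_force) 13.02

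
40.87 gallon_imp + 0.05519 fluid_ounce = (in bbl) 1.169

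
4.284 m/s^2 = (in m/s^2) 4.284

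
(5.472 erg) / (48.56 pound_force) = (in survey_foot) 8.311e-09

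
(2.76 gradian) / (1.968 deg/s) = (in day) 1.461e-05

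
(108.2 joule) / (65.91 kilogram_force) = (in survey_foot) 0.5492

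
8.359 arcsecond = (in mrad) 0.04053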